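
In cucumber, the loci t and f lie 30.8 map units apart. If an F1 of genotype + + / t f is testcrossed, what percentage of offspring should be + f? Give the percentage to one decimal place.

A map distance of 30.8 map units corresponds to a recombination frequency of 0.308.
The F1 is + + / t f, so + f is a recombinant gamete class with expected frequency r/2 = 0.308/2 = 0.1540.
That is 0.1540 = 15.4% of the progeny.

15.4%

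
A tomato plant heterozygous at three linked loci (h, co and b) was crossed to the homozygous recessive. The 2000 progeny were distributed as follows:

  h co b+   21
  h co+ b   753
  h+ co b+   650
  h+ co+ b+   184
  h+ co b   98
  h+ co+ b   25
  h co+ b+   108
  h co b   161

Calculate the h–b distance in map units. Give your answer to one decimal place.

12.6 map units

The two most frequent reciprocal classes, h+ co b+ and h co+ b, are the parental types, so the F1 was h+ co b+ / h co+ b.
The two rarest classes, h co b+ and h+ co+ b, are the double crossovers. Comparing them with the parentals, only the h allele has switched, so h is the middle locus and the order is co – h – b.
Crossovers in the h–b interval produce the single-crossover classes h+ co b and h co+ b+ (98 + 108 = 206) plus the double crossovers (46).
RF(h–b) = (206 + 46) / 2000 = 252/2000 = 0.1260 → 12.6 map units.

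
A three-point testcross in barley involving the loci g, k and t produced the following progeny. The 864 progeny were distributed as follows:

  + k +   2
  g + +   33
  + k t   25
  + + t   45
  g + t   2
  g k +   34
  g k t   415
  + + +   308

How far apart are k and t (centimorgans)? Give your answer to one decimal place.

The two most frequent reciprocal classes, + + + and g k t, are the parental types, so the F1 was + + + / g k t.
The two rarest classes, + k + and g + t, are the double crossovers. Comparing them with the parentals, only the k allele has switched, so k is the middle locus and the order is t – k – g.
Crossovers in the t–k interval produce the single-crossover classes + + t and g k + (45 + 34 = 79) plus the double crossovers (4).
RF(t–k) = (79 + 4) / 864 = 83/864 = 0.0961 → 9.6 centimorgans.

9.6 centimorgans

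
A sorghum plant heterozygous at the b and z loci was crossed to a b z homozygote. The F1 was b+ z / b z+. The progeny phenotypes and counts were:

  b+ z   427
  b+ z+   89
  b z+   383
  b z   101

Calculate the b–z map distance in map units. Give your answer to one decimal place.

The recombinant classes are b+ z+ and b z: 89 + 101 = 190.
Recombination frequency = 190/1000 = 0.1900 ≈ 19.0%, i.e. 19.0 map units.

19.0 map units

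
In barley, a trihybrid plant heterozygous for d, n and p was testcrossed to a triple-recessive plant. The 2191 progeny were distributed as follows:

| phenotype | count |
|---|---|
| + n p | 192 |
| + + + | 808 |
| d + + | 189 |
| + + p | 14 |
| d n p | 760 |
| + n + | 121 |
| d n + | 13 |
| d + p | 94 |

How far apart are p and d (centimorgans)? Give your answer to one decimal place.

The two most frequent reciprocal classes, + + + and d n p, are the parental types, so the F1 was + + + / d n p.
The two rarest classes, + + p and d n +, are the double crossovers. Comparing them with the parentals, only the p allele has switched, so p is the middle locus and the order is n – p – d.
Crossovers in the p–d interval produce the single-crossover classes d + + and + n p (189 + 192 = 381) plus the double crossovers (27).
RF(p–d) = (381 + 27) / 2191 = 408/2191 = 0.1862 → 18.6 centimorgans.

18.6 centimorgans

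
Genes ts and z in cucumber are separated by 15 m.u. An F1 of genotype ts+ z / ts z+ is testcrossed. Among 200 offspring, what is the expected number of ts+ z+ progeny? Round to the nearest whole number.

15

A map distance of 15 m.u. corresponds to a recombination frequency of 0.150.
The F1 is ts+ z / ts z+, so ts+ z+ is a recombinant gamete class with expected frequency r/2 = 0.150/2 = 0.0750.
Expected number = 0.0750 × 200 = 15.00 ≈ 15.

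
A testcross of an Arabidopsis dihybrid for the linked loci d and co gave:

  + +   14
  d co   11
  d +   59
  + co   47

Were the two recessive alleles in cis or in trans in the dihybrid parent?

trans

The two most frequent classes are + co (47) and d + (59); these are the parental (non-recombinant) types.
So the F1 carried + co on one chromosome and d + on the other — the recessive alleles are on opposite chromosomes (trans / repulsion).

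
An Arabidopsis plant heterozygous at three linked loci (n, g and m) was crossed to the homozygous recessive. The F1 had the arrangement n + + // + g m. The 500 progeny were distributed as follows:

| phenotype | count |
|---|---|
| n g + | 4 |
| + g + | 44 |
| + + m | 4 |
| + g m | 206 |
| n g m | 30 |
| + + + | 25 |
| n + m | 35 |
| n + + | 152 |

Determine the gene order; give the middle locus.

The two rarest classes, n g + and + + m, are the double crossovers. Comparing them with the parentals, only the g allele has switched, so g is the middle locus and the order is n – g – m.

g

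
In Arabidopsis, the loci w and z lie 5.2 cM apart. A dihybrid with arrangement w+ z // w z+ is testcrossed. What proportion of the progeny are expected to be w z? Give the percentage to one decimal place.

2.6%

A map distance of 5.2 cM corresponds to a recombination frequency of 0.052.
The F1 is w+ z / w z+, so w z is a recombinant gamete class with expected frequency r/2 = 0.052/2 = 0.0260.
That is 0.0260 = 2.6% of the progeny.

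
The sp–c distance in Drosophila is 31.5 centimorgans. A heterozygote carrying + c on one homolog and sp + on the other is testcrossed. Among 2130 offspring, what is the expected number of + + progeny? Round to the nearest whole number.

335

A map distance of 31.5 centimorgans corresponds to a recombination frequency of 0.315.
The F1 is + c / sp +, so + + is a recombinant gamete class with expected frequency r/2 = 0.315/2 = 0.1575.
Expected number = 0.1575 × 2130 = 335.48 ≈ 335.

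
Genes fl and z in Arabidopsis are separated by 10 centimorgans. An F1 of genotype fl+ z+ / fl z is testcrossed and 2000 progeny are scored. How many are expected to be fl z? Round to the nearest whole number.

A map distance of 10 centimorgans corresponds to a recombination frequency of 0.100.
The F1 is fl+ z+ / fl z, so fl z is a parental gamete class with expected frequency (1 − r)/2 = 0.900/2 = 0.4500.
Expected number = 0.4500 × 2000 = 900.00 ≈ 900.

900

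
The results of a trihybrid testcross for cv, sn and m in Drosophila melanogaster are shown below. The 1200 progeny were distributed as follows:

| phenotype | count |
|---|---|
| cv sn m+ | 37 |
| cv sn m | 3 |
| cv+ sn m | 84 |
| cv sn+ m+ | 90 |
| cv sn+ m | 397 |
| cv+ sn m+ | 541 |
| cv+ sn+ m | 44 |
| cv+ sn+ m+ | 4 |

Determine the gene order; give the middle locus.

The two most frequent reciprocal classes, cv sn+ m and cv+ sn m+, are the parental types, so the F1 was cv sn+ m / cv+ sn m+.
The two rarest classes, cv sn m and cv+ sn+ m+, are the double crossovers. Comparing them with the parentals, only the sn allele has switched, so sn is the middle locus and the order is m – sn – cv.

sn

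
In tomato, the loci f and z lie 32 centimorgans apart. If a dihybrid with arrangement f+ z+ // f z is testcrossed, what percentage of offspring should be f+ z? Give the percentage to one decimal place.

A map distance of 32 centimorgans corresponds to a recombination frequency of 0.320.
The F1 is f+ z+ / f z, so f+ z is a recombinant gamete class with expected frequency r/2 = 0.320/2 = 0.1600.
That is 0.1600 = 16.0% of the progeny.

16.0%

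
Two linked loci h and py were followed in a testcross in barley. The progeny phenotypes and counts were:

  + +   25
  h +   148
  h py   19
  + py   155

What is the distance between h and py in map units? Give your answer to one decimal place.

The two most frequent classes, + py (155) and h + (148), are the parental types, so the F1 was + py / h +.
The recombinant classes are + + and h py: 25 + 19 = 44.
Recombination frequency = 44/347 = 0.1268 ≈ 12.7%, i.e. 12.7 map units.

12.7 map units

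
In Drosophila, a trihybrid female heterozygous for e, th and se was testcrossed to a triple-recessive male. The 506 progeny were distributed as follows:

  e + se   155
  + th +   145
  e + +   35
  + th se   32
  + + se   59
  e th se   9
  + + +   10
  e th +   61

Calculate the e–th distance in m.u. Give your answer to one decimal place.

The two most frequent reciprocal classes, e + se and + th +, are the parental types, so the F1 was e + se / + th +.
The two rarest classes, e th se and + + +, are the double crossovers. Comparing them with the parentals, only the th allele has switched, so th is the middle locus and the order is e – th – se.
Crossovers in the e–th interval produce the single-crossover classes + + se and e th + (59 + 61 = 120) plus the double crossovers (19).
RF(e–th) = (120 + 19) / 506 = 139/506 = 0.2747 → 27.5 m.u.

27.5 m.u.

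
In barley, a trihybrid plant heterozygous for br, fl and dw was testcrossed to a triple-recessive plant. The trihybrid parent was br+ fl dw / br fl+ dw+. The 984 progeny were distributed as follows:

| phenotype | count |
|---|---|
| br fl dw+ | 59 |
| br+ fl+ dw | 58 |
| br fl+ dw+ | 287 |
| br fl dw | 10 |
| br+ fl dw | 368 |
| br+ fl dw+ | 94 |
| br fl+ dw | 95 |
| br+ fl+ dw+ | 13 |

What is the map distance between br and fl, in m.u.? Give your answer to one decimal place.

The two rarest classes, br fl dw and br+ fl+ dw+, are the double crossovers. Comparing them with the parentals, only the br allele has switched, so br is the middle locus and the order is fl – br – dw.
Crossovers in the fl–br interval produce the single-crossover classes br+ fl+ dw and br fl dw+ (58 + 59 = 117) plus the double crossovers (23).
RF(fl–br) = (117 + 23) / 984 = 140/984 = 0.1423 → 14.2 m.u.

14.2 m.u.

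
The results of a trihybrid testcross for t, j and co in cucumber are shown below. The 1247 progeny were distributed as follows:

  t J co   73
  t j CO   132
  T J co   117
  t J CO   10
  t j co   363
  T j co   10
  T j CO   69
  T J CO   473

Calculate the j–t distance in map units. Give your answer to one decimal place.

13.0 map units

The two most frequent reciprocal classes, T J CO and t j co, are the parental types, so the F1 was T J CO / t j co.
The two rarest classes, t J CO and T j co, are the double crossovers. Comparing them with the parentals, only the t allele has switched, so t is the middle locus and the order is co – t – j.
Crossovers in the t–j interval produce the single-crossover classes T j CO and t J co (69 + 73 = 142) plus the double crossovers (20).
RF(t–j) = (142 + 20) / 1247 = 162/1247 = 0.1299 → 13.0 map units.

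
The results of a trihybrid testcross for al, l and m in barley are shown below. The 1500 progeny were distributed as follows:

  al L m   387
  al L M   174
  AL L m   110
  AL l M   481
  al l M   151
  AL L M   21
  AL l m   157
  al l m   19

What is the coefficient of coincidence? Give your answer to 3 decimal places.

0.537

The two most frequent reciprocal classes, al L m and AL l M, are the parental types, so the F1 was al L m / AL l M.
The two rarest classes, al l m and AL L M, are the double crossovers. Comparing them with the parentals, only the l allele has switched, so l is the middle locus and the order is m – l – al.
m–l: (331 + 40)/1500 = 0.2473; l–al: (261 + 40)/1500 = 0.2007.
Expected DCO frequency = 0.2473 × 0.2007 ≈ 0.04963; observed = 40/1500 ≈ 0.02667.
Coefficient of coincidence = 0.02667/0.04963 ≈ 0.537.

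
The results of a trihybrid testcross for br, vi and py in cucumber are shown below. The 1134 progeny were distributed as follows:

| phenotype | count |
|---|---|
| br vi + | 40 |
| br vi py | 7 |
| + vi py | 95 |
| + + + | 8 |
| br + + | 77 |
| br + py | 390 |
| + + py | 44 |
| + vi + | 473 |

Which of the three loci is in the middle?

vi

The two most frequent reciprocal classes, + vi + and br + py, are the parental types, so the F1 was + vi + / br + py.
The two rarest classes, + + + and br vi py, are the double crossovers. Comparing them with the parentals, only the vi allele has switched, so vi is the middle locus and the order is py – vi – br.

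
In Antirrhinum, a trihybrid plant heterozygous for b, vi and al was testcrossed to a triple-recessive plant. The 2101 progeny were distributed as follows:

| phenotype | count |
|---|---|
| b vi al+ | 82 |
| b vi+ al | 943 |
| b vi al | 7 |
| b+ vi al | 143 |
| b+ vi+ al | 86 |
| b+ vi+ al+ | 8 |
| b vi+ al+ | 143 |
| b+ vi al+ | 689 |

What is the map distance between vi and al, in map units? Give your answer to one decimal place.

The two most frequent reciprocal classes, b vi+ al and b+ vi al+, are the parental types, so the F1 was b vi+ al / b+ vi al+.
The two rarest classes, b vi al and b+ vi+ al+, are the double crossovers. Comparing them with the parentals, only the vi allele has switched, so vi is the middle locus and the order is al – vi – b.
Crossovers in the al–vi interval produce the single-crossover classes b vi+ al+ and b+ vi al (143 + 143 = 286) plus the double crossovers (15).
RF(al–vi) = (286 + 15) / 2101 = 301/2101 = 0.1433 → 14.3 map units.

14.3 map units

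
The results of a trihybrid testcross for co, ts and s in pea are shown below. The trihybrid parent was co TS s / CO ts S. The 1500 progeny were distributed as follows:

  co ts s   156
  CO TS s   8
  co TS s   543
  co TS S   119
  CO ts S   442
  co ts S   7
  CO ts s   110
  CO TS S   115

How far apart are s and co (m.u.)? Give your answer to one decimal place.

The two rarest classes, CO TS s and co ts S, are the double crossovers. Comparing them with the parentals, only the co allele has switched, so co is the middle locus and the order is s – co – ts.
Crossovers in the s–co interval produce the single-crossover classes co TS S and CO ts s (119 + 110 = 229) plus the double crossovers (15).
RF(s–co) = (229 + 15) / 1500 = 244/1500 = 0.1627 → 16.3 m.u.

16.3 m.u.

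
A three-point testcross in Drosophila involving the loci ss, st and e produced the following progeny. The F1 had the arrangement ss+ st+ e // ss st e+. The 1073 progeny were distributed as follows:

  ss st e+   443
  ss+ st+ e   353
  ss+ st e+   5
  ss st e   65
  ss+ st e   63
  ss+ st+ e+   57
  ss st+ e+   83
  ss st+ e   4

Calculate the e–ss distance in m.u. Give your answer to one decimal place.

12.2 m.u.

The two rarest classes, ss st+ e and ss+ st e+, are the double crossovers. Comparing them with the parentals, only the ss allele has switched, so ss is the middle locus and the order is st – ss – e.
Crossovers in the ss–e interval produce the single-crossover classes ss+ st+ e+ and ss st e (57 + 65 = 122) plus the double crossovers (9).
RF(ss–e) = (122 + 9) / 1073 = 131/1073 = 0.1221 → 12.2 m.u.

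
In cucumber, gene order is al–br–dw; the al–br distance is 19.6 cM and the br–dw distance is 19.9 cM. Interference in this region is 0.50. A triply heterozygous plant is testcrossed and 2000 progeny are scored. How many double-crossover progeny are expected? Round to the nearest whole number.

Map distances give recombination frequencies of 0.196 and 0.199 for the two intervals.
With interference 0.50 (so coincidence = 0.50), expected double-crossover frequency = 0.196 × 0.199 × 0.50 = 0.01950.
Expected number = 0.01950 × 2000 = 39.00 ≈ 39.

39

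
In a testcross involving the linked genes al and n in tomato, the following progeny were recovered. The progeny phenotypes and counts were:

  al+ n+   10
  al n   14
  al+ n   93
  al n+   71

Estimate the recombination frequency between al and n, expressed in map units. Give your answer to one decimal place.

The two most frequent classes, al+ n (93) and al n+ (71), are the parental types, so the F1 was al+ n / al n+.
The recombinant classes are al+ n+ and al n: 10 + 14 = 24.
Recombination frequency = 24/188 = 0.1277 ≈ 12.8%, i.e. 12.8 map units.

12.8 map units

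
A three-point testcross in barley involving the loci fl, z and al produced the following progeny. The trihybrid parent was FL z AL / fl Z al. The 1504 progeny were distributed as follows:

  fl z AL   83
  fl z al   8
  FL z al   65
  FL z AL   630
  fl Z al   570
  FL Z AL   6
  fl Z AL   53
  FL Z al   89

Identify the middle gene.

The two rarest classes, FL Z AL and fl z al, are the double crossovers. Comparing them with the parentals, only the z allele has switched, so z is the middle locus and the order is fl – z – al.

z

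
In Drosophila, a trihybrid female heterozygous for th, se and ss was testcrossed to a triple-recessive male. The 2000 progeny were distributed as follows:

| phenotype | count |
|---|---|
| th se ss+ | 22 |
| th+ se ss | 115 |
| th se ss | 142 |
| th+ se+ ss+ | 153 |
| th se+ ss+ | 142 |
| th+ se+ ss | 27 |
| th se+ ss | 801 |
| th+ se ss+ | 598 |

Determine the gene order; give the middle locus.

The two most frequent reciprocal classes, th se+ ss and th+ se ss+, are the parental types, so the F1 was th se+ ss / th+ se ss+.
The two rarest classes, th+ se+ ss and th se ss+, are the double crossovers. Comparing them with the parentals, only the th allele has switched, so th is the middle locus and the order is se – th – ss.

th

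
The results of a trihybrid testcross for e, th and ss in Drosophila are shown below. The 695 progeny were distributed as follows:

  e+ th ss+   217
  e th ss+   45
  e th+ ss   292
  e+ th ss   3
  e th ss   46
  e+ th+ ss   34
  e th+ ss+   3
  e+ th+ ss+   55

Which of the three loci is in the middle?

The two most frequent reciprocal classes, e+ th ss+ and e th+ ss, are the parental types, so the F1 was e+ th ss+ / e th+ ss.
The two rarest classes, e+ th ss and e th+ ss+, are the double crossovers. Comparing them with the parentals, only the ss allele has switched, so ss is the middle locus and the order is e – ss – th.

ss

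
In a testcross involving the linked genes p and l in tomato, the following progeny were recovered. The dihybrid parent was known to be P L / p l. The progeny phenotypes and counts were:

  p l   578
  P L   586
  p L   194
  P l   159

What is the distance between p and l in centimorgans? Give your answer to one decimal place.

23.3 centimorgans

The recombinant classes are P l and p L: 159 + 194 = 353.
Recombination frequency = 353/1517 = 0.2327 ≈ 23.3%, i.e. 23.3 centimorgans.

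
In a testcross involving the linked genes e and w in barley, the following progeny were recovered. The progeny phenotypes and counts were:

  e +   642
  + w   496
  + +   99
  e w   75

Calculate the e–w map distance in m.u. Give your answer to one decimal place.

The two most frequent classes, + w (496) and e + (642), are the parental types, so the F1 was + w / e +.
The recombinant classes are + + and e w: 99 + 75 = 174.
Recombination frequency = 174/1312 = 0.1326 ≈ 13.3%, i.e. 13.3 m.u.

13.3 m.u.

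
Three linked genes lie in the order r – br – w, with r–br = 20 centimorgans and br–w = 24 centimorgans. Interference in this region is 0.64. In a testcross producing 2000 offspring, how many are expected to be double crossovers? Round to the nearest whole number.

35

Map distances give recombination frequencies of 0.200 and 0.240 for the two intervals.
With interference 0.64 (so coincidence = 0.36), expected double-crossover frequency = 0.200 × 0.240 × 0.36 = 0.01728.
Expected number = 0.01728 × 2000 = 34.56 ≈ 35.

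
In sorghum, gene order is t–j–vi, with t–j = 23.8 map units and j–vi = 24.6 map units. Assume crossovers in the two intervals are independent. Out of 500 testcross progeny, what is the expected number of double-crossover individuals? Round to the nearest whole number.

29

Map distances give recombination frequencies of 0.238 and 0.246 for the two intervals.
With no interference, expected double-crossover frequency = 0.238 × 0.246 = 0.05855.
Expected number = 0.05855 × 500 = 29.27 ≈ 29.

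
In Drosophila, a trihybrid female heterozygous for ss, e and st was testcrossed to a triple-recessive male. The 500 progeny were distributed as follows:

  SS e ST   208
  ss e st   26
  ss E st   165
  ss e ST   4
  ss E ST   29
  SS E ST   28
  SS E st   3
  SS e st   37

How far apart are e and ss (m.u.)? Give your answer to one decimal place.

12.2 m.u.

The two most frequent reciprocal classes, ss E st and SS e ST, are the parental types, so the F1 was ss E st / SS e ST.
The two rarest classes, SS E st and ss e ST, are the double crossovers. Comparing them with the parentals, only the ss allele has switched, so ss is the middle locus and the order is st – ss – e.
Crossovers in the ss–e interval produce the single-crossover classes ss e st and SS E ST (26 + 28 = 54) plus the double crossovers (7).
RF(ss–e) = (54 + 7) / 500 = 61/500 = 0.1220 → 12.2 m.u.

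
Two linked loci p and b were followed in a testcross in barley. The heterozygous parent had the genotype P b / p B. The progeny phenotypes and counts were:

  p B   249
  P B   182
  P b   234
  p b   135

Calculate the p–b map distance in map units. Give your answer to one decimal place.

The recombinant classes are P B and p b: 182 + 135 = 317.
Recombination frequency = 317/800 = 0.3962 ≈ 39.6%, i.e. 39.6 map units.

39.6 map units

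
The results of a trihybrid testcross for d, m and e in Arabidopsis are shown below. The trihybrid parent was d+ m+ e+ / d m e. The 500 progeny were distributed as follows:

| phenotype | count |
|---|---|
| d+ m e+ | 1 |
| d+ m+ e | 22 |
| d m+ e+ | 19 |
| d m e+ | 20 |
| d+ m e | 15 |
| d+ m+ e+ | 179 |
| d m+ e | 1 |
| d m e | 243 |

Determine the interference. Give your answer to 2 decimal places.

The two rarest classes, d+ m e+ and d m+ e, are the double crossovers. Comparing them with the parentals, only the m allele has switched, so m is the middle locus and the order is d – m – e.
d–m: (34 + 2)/500 = 0.0720; m–e: (42 + 2)/500 = 0.0880.
Expected DCO frequency = 0.0720 × 0.0880 ≈ 0.00634; observed = 2/500 ≈ 0.00400.
Coefficient of coincidence = 0.00400/0.00634 ≈ 0.63; interference = 1 − 0.63 = 0.37.

0.37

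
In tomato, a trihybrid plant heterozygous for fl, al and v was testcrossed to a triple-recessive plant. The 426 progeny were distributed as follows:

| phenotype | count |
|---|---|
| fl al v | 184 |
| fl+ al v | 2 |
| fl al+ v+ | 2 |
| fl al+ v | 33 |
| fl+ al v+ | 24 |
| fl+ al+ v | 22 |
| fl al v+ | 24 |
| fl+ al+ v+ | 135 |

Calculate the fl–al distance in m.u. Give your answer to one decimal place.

14.3 m.u.

The two most frequent reciprocal classes, fl+ al+ v+ and fl al v, are the parental types, so the F1 was fl+ al+ v+ / fl al v.
The two rarest classes, fl al+ v+ and fl+ al v, are the double crossovers. Comparing them with the parentals, only the fl allele has switched, so fl is the middle locus and the order is v – fl – al.
Crossovers in the fl–al interval produce the single-crossover classes fl+ al v+ and fl al+ v (24 + 33 = 57) plus the double crossovers (4).
RF(fl–al) = (57 + 4) / 426 = 61/426 = 0.1432 → 14.3 m.u.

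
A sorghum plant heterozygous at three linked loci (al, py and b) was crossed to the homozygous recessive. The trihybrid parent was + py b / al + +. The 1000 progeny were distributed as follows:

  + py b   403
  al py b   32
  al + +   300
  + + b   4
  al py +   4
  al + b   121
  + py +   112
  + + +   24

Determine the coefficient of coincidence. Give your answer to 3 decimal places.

0.519

The two rarest classes, + + b and al py +, are the double crossovers. Comparing them with the parentals, only the py allele has switched, so py is the middle locus and the order is b – py – al.
b–py: (233 + 8)/1000 = 0.2410; py–al: (56 + 8)/1000 = 0.0640.
Expected DCO frequency = 0.2410 × 0.0640 ≈ 0.01542; observed = 8/1000 ≈ 0.00800.
Coefficient of coincidence = 0.00800/0.01542 ≈ 0.519.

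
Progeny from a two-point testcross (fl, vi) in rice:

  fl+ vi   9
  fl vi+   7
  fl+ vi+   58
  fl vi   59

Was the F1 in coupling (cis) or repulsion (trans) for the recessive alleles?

The two most frequent classes are fl+ vi+ (58) and fl vi (59); these are the parental (non-recombinant) types.
So the F1 carried fl+ vi+ on one chromosome and fl vi on the other — the recessive alleles are on the same chromosome (cis / coupling).

cis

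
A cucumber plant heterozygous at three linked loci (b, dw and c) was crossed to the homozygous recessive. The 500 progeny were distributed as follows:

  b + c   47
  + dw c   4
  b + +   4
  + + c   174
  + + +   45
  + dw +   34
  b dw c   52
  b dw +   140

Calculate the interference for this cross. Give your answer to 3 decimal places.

0.572

The two most frequent reciprocal classes, + + c and b dw +, are the parental types, so the F1 was + + c / b dw +.
The two rarest classes, + dw c and b + +, are the double crossovers. Comparing them with the parentals, only the dw allele has switched, so dw is the middle locus and the order is b – dw – c.
b–dw: (81 + 8)/500 = 0.1780; dw–c: (97 + 8)/500 = 0.2100.
Expected DCO frequency = 0.1780 × 0.2100 ≈ 0.03738; observed = 8/500 ≈ 0.01600.
Coefficient of coincidence = 0.01600/0.03738 ≈ 0.428; interference = 1 − 0.428 = 0.572.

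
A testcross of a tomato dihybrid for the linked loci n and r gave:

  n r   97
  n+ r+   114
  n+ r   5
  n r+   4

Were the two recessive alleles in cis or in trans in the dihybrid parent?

cis

The two most frequent classes are n+ r+ (114) and n r (97); these are the parental (non-recombinant) types.
So the F1 carried n+ r+ on one chromosome and n r on the other — the recessive alleles are on the same chromosome (cis / coupling).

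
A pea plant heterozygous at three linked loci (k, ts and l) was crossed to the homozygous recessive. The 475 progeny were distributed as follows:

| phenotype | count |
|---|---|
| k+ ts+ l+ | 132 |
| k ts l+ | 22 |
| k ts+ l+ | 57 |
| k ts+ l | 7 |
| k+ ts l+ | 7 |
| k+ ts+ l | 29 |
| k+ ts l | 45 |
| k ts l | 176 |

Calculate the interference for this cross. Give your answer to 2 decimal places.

The two most frequent reciprocal classes, k ts l and k+ ts+ l+, are the parental types, so the F1 was k ts l / k+ ts+ l+.
The two rarest classes, k ts+ l and k+ ts l+, are the double crossovers. Comparing them with the parentals, only the ts allele has switched, so ts is the middle locus and the order is k – ts – l.
k–ts: (102 + 14)/475 = 0.2442; ts–l: (51 + 14)/475 = 0.1368.
Expected DCO frequency = 0.2442 × 0.1368 ≈ 0.03341; observed = 14/475 ≈ 0.02947.
Coefficient of coincidence = 0.02947/0.03341 ≈ 0.88; interference = 1 − 0.88 = 0.12.

0.12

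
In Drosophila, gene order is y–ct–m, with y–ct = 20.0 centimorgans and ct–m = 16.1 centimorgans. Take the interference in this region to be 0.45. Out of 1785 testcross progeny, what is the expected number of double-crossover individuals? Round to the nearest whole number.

Map distances give recombination frequencies of 0.200 and 0.161 for the two intervals.
With interference 0.45 (so coincidence = 0.55), expected double-crossover frequency = 0.200 × 0.161 × 0.55 = 0.01771.
Expected number = 0.01771 × 1785 = 31.61 ≈ 32.

32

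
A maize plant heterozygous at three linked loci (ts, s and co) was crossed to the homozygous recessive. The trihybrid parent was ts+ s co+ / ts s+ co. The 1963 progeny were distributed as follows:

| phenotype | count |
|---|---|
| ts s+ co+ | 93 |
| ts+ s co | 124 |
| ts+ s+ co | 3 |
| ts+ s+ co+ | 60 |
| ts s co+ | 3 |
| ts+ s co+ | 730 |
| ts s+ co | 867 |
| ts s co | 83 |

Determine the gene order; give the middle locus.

ts

The two rarest classes, ts s co+ and ts+ s+ co, are the double crossovers. Comparing them with the parentals, only the ts allele has switched, so ts is the middle locus and the order is co – ts – s.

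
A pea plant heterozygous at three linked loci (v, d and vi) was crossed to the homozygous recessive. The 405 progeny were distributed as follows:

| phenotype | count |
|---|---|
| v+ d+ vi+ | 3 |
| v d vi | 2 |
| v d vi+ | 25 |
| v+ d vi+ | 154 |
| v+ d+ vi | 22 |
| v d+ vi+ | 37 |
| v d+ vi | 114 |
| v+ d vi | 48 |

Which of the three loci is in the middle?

The two most frequent reciprocal classes, v+ d vi+ and v d+ vi, are the parental types, so the F1 was v+ d vi+ / v d+ vi.
The two rarest classes, v+ d+ vi+ and v d vi, are the double crossovers. Comparing them with the parentals, only the d allele has switched, so d is the middle locus and the order is vi – d – v.

d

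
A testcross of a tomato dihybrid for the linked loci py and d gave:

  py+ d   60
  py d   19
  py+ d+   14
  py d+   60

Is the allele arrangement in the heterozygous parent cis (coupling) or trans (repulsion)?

trans

The two most frequent classes are py+ d (60) and py d+ (60); these are the parental (non-recombinant) types.
So the F1 carried py+ d on one chromosome and py d+ on the other — the recessive alleles are on opposite chromosomes (trans / repulsion).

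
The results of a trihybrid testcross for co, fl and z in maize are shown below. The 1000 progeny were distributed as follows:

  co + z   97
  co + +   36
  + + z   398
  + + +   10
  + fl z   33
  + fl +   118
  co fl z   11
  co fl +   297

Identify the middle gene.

The two most frequent reciprocal classes, co fl + and + + z, are the parental types, so the F1 was co fl + / + + z.
The two rarest classes, co fl z and + + +, are the double crossovers. Comparing them with the parentals, only the z allele has switched, so z is the middle locus and the order is co – z – fl.

z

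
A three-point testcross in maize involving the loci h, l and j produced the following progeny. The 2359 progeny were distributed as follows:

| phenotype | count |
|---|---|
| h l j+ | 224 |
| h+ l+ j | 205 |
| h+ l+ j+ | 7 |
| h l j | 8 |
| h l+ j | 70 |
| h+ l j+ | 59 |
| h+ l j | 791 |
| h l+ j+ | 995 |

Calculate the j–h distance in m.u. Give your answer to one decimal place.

6.1 m.u.

The two most frequent reciprocal classes, h+ l j and h l+ j+, are the parental types, so the F1 was h+ l j / h l+ j+.
The two rarest classes, h l j and h+ l+ j+, are the double crossovers. Comparing them with the parentals, only the h allele has switched, so h is the middle locus and the order is l – h – j.
Crossovers in the h–j interval produce the single-crossover classes h+ l j+ and h l+ j (59 + 70 = 129) plus the double crossovers (15).
RF(h–j) = (129 + 15) / 2359 = 144/2359 = 0.0610 → 6.1 m.u.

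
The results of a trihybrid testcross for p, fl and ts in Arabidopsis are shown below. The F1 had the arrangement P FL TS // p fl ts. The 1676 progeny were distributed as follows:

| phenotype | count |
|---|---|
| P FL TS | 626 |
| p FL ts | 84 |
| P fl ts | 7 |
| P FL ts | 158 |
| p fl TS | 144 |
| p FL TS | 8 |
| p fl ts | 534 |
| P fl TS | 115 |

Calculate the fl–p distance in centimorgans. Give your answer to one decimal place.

12.8 centimorgans

The two rarest classes, p FL TS and P fl ts, are the double crossovers. Comparing them with the parentals, only the p allele has switched, so p is the middle locus and the order is ts – p – fl.
Crossovers in the p–fl interval produce the single-crossover classes P fl TS and p FL ts (115 + 84 = 199) plus the double crossovers (15).
RF(p–fl) = (199 + 15) / 1676 = 214/1676 = 0.1277 → 12.8 centimorgans.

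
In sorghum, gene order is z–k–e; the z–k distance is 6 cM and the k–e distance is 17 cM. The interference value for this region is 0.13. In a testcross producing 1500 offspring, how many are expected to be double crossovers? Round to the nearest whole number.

Map distances give recombination frequencies of 0.060 and 0.170 for the two intervals.
With interference 0.13 (so coincidence = 0.87), expected double-crossover frequency = 0.060 × 0.170 × 0.87 = 0.00887.
Expected number = 0.00887 × 1500 = 13.31 ≈ 13.

13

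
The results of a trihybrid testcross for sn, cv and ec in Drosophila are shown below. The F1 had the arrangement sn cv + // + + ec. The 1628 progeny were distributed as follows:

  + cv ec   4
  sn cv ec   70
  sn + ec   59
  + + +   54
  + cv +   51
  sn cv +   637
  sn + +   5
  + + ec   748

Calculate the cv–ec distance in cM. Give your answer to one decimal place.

The two rarest classes, sn + + and + cv ec, are the double crossovers. Comparing them with the parentals, only the cv allele has switched, so cv is the middle locus and the order is ec – cv – sn.
Crossovers in the ec–cv interval produce the single-crossover classes sn cv ec and + + + (70 + 54 = 124) plus the double crossovers (9).
RF(ec–cv) = (124 + 9) / 1628 = 133/1628 = 0.0817 → 8.2 cM.

8.2 cM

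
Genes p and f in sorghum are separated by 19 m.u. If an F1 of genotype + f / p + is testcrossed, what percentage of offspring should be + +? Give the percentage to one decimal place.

9.5%

A map distance of 19 m.u. corresponds to a recombination frequency of 0.190.
The F1 is + f / p +, so + + is a recombinant gamete class with expected frequency r/2 = 0.190/2 = 0.0950.
That is 0.0950 = 9.5% of the progeny.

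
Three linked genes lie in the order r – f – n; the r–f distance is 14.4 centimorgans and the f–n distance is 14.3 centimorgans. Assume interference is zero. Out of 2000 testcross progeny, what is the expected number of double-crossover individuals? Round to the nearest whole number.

41

Map distances give recombination frequencies of 0.144 and 0.143 for the two intervals.
With no interference, expected double-crossover frequency = 0.144 × 0.143 = 0.02059.
Expected number = 0.02059 × 2000 = 41.18 ≈ 41.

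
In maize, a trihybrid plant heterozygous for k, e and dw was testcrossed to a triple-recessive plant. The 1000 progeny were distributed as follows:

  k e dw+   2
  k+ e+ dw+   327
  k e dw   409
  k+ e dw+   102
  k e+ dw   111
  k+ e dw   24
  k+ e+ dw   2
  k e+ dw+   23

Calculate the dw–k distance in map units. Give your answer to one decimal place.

5.1 map units

The two most frequent reciprocal classes, k e dw and k+ e+ dw+, are the parental types, so the F1 was k e dw / k+ e+ dw+.
The two rarest classes, k e dw+ and k+ e+ dw, are the double crossovers. Comparing them with the parentals, only the dw allele has switched, so dw is the middle locus and the order is k – dw – e.
Crossovers in the k–dw interval produce the single-crossover classes k+ e dw and k e+ dw+ (24 + 23 = 47) plus the double crossovers (4).
RF(k–dw) = (47 + 4) / 1000 = 51/1000 = 0.0510 → 5.1 map units.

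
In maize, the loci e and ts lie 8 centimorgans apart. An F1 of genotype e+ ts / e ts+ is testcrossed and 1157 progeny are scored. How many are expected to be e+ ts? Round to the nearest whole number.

A map distance of 8 centimorgans corresponds to a recombination frequency of 0.080.
The F1 is e+ ts / e ts+, so e+ ts is a parental gamete class with expected frequency (1 − r)/2 = 0.920/2 = 0.4600.
Expected number = 0.4600 × 1157 = 532.22 ≈ 532.

532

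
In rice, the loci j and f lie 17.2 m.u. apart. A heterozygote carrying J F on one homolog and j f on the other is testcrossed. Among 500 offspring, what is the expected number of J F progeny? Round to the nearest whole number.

207

A map distance of 17.2 m.u. corresponds to a recombination frequency of 0.172.
The F1 is J F / j f, so J F is a parental gamete class with expected frequency (1 − r)/2 = 0.828/2 = 0.4140.
Expected number = 0.4140 × 500 = 207.00 ≈ 207.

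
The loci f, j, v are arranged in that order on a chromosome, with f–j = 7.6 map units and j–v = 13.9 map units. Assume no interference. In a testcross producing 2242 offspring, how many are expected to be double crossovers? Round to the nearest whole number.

Map distances give recombination frequencies of 0.076 and 0.139 for the two intervals.
With no interference, expected double-crossover frequency = 0.076 × 0.139 = 0.01056.
Expected number = 0.01056 × 2242 = 23.68 ≈ 24.

24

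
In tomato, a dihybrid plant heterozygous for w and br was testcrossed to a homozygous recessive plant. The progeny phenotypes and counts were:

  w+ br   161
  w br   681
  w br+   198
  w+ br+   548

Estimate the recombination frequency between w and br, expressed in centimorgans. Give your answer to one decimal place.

The two most frequent classes, w+ br+ (548) and w br (681), are the parental types, so the F1 was w+ br+ / w br.
The recombinant classes are w+ br and w br+: 161 + 198 = 359.
Recombination frequency = 359/1588 = 0.2261 ≈ 22.6%, i.e. 22.6 centimorgans.

22.6 centimorgans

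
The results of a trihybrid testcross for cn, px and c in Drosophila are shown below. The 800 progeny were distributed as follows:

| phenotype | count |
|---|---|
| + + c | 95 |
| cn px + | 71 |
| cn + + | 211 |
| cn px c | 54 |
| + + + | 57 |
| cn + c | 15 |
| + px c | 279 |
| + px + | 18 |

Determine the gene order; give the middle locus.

The two most frequent reciprocal classes, + px c and cn + +, are the parental types, so the F1 was + px c / cn + +.
The two rarest classes, + px + and cn + c, are the double crossovers. Comparing them with the parentals, only the c allele has switched, so c is the middle locus and the order is cn – c – px.

c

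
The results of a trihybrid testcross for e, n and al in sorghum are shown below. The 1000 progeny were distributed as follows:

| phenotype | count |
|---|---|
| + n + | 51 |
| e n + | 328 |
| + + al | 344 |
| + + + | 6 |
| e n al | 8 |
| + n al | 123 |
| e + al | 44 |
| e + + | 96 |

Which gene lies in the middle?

The two most frequent reciprocal classes, + + al and e n +, are the parental types, so the F1 was + + al / e n +.
The two rarest classes, + + + and e n al, are the double crossovers. Comparing them with the parentals, only the al allele has switched, so al is the middle locus and the order is n – al – e.

al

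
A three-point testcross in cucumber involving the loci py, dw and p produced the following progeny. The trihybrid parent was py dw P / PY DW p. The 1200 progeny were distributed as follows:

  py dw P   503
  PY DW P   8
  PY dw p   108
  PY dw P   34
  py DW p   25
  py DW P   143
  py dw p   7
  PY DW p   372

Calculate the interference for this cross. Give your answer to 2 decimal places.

0.09

The two rarest classes, py dw p and PY DW P, are the double crossovers. Comparing them with the parentals, only the p allele has switched, so p is the middle locus and the order is dw – p – py.
dw–p: (251 + 15)/1200 = 0.2217; p–py: (59 + 15)/1200 = 0.0617.
Expected DCO frequency = 0.2217 × 0.0617 ≈ 0.01368; observed = 15/1200 ≈ 0.01250.
Coefficient of coincidence = 0.01250/0.01368 ≈ 0.91; interference = 1 − 0.91 = 0.09.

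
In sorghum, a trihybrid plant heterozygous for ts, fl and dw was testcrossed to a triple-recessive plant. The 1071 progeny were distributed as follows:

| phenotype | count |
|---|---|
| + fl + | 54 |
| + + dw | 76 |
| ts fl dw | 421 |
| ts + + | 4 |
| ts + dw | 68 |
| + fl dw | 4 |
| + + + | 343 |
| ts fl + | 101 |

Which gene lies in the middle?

The two most frequent reciprocal classes, + + + and ts fl dw, are the parental types, so the F1 was + + + / ts fl dw.
The two rarest classes, ts + + and + fl dw, are the double crossovers. Comparing them with the parentals, only the ts allele has switched, so ts is the middle locus and the order is dw – ts – fl.

ts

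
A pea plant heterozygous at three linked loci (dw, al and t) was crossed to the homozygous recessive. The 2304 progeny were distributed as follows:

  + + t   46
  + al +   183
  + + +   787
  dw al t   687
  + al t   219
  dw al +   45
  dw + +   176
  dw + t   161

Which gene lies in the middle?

The two most frequent reciprocal classes, dw al t and + + +, are the parental types, so the F1 was dw al t / + + +.
The two rarest classes, dw al + and + + t, are the double crossovers. Comparing them with the parentals, only the t allele has switched, so t is the middle locus and the order is al – t – dw.

t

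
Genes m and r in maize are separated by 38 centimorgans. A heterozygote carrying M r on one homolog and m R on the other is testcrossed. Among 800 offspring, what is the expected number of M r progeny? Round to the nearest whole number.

248

A map distance of 38 centimorgans corresponds to a recombination frequency of 0.380.
The F1 is M r / m R, so M r is a parental gamete class with expected frequency (1 − r)/2 = 0.620/2 = 0.3100.
Expected number = 0.3100 × 800 = 248.00 ≈ 248.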